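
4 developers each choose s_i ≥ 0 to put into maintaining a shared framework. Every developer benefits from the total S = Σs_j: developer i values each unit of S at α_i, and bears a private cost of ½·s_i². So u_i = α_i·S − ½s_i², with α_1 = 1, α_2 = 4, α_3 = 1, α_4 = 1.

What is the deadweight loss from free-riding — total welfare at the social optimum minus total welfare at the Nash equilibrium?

Developer i's FOC: ∂u_i/∂s_i = α_i − s_i = 0, so s_i* = α_i.
NE contributions = (1, 4, 1, 1); S = 7.
W^NE = (Σα)·S − ½Σα_i² = 7² − ½·19 = 39.5.
Planner sets s_i = Σα_j = 7 for every i, so S^SO = 4·7 = 28.
W^SO = (Σα)·S^SO − ½·4·(Σα)² = (4/2)·7² = 98.
Deadweight loss = W^SO − W^NE = 58.5.

58.5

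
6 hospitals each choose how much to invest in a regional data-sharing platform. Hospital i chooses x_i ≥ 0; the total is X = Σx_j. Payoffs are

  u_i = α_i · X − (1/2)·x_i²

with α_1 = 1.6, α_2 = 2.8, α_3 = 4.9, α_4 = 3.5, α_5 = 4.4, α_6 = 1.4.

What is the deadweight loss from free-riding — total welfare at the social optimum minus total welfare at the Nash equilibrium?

725.91

Hospital i's FOC: ∂u_i/∂x_i = α_i − x_i = 0, so x_i* = α_i.
NE contributions = (1.6, 2.8, 4.9, 3.5, 4.4, 1.4); X = 18.6.
W^NE = (Σα)·X − ½Σα_i² = 18.6² − ½·67.98 = 311.97.
Planner sets x_i = Σα_j = 18.6 for every i, so X^SO = 6·18.6 = 111.6.
W^SO = (Σα)·X^SO − ½·6·(Σα)² = (6/2)·18.6² = 1037.88.
Deadweight loss = W^SO − W^NE = 725.91.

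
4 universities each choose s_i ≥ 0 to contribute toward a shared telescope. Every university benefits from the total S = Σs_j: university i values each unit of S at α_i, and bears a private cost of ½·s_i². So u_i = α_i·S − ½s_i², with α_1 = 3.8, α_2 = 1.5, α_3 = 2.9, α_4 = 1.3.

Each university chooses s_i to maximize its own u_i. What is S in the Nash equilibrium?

University i's FOC: ∂u_i/∂s_i = α_i − s_i = 0, so s_i* = α_i.
NE contributions = (3.8, 1.5, 2.9, 1.3); S = 9.5.

9.5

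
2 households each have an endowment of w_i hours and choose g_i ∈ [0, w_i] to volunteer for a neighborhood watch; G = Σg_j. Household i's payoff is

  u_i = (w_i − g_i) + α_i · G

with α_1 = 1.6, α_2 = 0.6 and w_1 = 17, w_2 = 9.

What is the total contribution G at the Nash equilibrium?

∂u_i/∂g_i = α_i − 1, so household i contributes w_i if α_i > 1, else 0.
α_i > 1 for i ∈ {1}; NE contributions (17, 0), G = 17.

17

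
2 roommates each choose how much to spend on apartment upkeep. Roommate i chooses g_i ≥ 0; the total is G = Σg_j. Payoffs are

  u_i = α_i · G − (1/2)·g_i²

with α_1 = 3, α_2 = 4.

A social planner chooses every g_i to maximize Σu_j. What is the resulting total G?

14

Planner FOC: ∂(Σu_j)/∂g_i = (Σα_j) − g_i = 0, so g_i^SO = Σα_j = 7 for every i; G^SO = 14.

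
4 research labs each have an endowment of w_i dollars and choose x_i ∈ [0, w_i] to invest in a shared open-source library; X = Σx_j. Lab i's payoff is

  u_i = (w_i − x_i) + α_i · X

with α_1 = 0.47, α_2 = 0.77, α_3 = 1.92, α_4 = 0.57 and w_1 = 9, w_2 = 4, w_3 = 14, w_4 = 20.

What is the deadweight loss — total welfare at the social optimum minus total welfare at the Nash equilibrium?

∂u_i/∂x_i = α_i − 1, so lab i contributes w_i if α_i > 1, else 0.
α_i > 1 for i ∈ {3}; NE contributions (0, 0, 14, 0), X = 14.
W^NE = Σw_i − X^NE + (Σα_i)·X^NE = 47 + 2.73·14 = 85.22.
Planner: ∂(Σu_j)/∂x_i = Σα_j − 1 = 2.73 > 0, so everyone contributes w_i; X^SO = 47, W^SO = 47 + 2.73·47 = 175.31.
Deadweight loss = 90.09.

90.09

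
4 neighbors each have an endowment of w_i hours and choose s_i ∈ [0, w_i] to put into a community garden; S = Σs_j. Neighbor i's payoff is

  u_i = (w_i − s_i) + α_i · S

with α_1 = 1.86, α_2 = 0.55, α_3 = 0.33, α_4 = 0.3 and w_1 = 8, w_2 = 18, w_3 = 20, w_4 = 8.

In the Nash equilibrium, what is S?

∂u_i/∂s_i = α_i − 1, so neighbor i contributes w_i if α_i > 1, else 0.
α_i > 1 for i ∈ {1}; NE contributions (8, 0, 0, 0), S = 8.

8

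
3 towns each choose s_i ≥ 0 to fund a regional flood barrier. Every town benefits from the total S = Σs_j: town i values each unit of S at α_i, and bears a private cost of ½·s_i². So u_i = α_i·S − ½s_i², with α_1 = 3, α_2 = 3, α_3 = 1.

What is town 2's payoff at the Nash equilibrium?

Town i's FOC: ∂u_i/∂s_i = α_i − s_i = 0, so s_i* = α_i.
NE contributions = (3, 3, 1); S = 7.
u_2 = α_2·S − ½·(s_2)² = 3·7 − ½·3² = 16.5.

16.5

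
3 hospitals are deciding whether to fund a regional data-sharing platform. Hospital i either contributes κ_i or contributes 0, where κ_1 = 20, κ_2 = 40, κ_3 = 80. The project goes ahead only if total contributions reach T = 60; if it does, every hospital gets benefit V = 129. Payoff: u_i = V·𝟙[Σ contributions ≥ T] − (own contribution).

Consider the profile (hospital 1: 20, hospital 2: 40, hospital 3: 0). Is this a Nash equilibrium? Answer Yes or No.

Yes

Total = 60 ≥ 60: provided.
Hospital 1 (pledges 20, payoff 109): dropping to 0 → total 40, payoff 0. No gain.
Hospital 2 (pledges 40, payoff 89): dropping to 0 → total 20, payoff 0. No gain.
Hospital 3 (pledges 0, payoff 129): pledging 80 → total 140, payoff 49. No gain.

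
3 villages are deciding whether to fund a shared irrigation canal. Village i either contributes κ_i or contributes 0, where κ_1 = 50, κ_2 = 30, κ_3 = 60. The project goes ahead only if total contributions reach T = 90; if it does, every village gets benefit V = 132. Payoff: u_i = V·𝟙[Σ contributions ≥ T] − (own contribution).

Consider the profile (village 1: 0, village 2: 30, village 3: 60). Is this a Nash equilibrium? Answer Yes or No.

Yes

Total = 90 ≥ 90: provided.
Village 1 (pledges 0, payoff 132): pledging 50 → total 140, payoff 82. No gain.
Village 2 (pledges 30, payoff 102): dropping to 0 → total 60, payoff 0. No gain.
Village 3 (pledges 60, payoff 72): dropping to 0 → total 30, payoff 0. No gain.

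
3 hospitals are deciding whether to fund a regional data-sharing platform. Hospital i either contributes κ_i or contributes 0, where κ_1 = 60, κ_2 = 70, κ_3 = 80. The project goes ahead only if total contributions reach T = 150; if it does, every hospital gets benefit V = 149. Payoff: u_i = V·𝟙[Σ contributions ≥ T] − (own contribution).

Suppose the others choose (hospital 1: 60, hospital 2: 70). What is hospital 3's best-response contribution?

80

Others' total = 130. Contributing 80 brings total to 210 ≥ 150: gain V − κ_3 = 69.
Best response: 80.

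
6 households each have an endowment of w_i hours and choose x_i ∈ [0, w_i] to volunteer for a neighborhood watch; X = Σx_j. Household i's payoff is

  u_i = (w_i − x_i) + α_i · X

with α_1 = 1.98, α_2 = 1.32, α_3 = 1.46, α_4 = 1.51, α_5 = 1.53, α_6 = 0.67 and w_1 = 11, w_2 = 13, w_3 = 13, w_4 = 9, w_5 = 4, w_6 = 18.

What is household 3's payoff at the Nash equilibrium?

∂u_i/∂x_i = α_i − 1, so household i contributes w_i if α_i > 1, else 0.
α_i > 1 for i ∈ {1, 2, 3, 4, 5}; NE contributions (11, 13, 13, 9, 4, 0), X = 50.
u_3 = (13 − 13) + 1.46·50 = 73.

73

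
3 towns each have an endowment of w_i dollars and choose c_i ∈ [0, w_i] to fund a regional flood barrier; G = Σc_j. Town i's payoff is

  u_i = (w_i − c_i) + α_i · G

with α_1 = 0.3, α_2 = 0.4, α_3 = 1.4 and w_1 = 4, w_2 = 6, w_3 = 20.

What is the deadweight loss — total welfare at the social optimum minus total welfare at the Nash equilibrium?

11

∂u_i/∂c_i = α_i − 1, so town i contributes w_i if α_i > 1, else 0.
α_i > 1 for i ∈ {3}; NE contributions (0, 0, 20), G = 20.
W^NE = Σw_i − G^NE + (Σα_i)·G^NE = 30 + 1.1·20 = 52.
Planner: ∂(Σu_j)/∂c_i = Σα_j − 1 = 1.1 > 0, so everyone contributes w_i; G^SO = 30, W^SO = 30 + 1.1·30 = 63.
Deadweight loss = 11.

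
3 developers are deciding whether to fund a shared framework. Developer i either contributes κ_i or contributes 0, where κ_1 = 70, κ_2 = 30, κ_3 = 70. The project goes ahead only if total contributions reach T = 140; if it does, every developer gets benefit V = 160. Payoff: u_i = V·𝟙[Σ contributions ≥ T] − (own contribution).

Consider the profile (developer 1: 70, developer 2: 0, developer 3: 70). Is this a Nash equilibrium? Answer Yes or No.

Total = 140 ≥ 140: provided.
Developer 1 (pledges 70, payoff 90): dropping to 0 → total 70, payoff 0. No gain.
Developer 2 (pledges 0, payoff 160): pledging 30 → total 170, payoff 130. No gain.
Developer 3 (pledges 70, payoff 90): dropping to 0 → total 70, payoff 0. No gain.

Yes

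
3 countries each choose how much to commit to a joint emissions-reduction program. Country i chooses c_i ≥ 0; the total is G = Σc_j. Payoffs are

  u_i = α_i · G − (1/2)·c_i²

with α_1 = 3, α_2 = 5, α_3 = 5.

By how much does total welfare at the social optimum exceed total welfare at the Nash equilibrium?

Country i's FOC: ∂u_i/∂c_i = α_i − c_i = 0, so c_i* = α_i.
NE contributions = (3, 5, 5); G = 13.
W^NE = (Σα)·G − ½Σα_i² = 13² − ½·59 = 139.5.
Planner sets c_i = Σα_j = 13 for every i, so G^SO = 3·13 = 39.
W^SO = (Σα)·G^SO − ½·3·(Σα)² = (3/2)·13² = 253.5.
Deadweight loss = W^SO − W^NE = 114.

114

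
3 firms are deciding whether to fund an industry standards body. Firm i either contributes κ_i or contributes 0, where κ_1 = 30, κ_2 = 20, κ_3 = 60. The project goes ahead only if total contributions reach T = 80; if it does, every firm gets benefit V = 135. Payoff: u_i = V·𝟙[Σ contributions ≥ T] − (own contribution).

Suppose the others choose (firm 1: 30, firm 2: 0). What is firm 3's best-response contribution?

Others' total = 30. Contributing 60 brings total to 90 ≥ 80: gain V − κ_3 = 75.
Best response: 60.

60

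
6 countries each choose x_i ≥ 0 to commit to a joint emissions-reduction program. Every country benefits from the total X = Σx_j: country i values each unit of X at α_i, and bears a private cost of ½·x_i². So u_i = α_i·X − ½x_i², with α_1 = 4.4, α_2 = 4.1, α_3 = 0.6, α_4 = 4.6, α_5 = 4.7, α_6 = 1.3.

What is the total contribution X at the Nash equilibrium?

19.7

Country i's FOC: ∂u_i/∂x_i = α_i − x_i = 0, so x_i* = α_i.
NE contributions = (4.4, 4.1, 0.6, 4.6, 4.7, 1.3); X = 19.7.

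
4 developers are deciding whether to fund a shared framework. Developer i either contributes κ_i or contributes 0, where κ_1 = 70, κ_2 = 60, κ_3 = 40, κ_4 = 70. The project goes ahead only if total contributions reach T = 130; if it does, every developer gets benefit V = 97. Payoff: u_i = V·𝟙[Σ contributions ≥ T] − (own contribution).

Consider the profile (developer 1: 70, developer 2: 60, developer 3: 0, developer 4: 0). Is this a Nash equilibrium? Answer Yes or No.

Total = 130 ≥ 130: provided.
Developer 1 (pledges 70, payoff 27): dropping to 0 → total 60, payoff 0. No gain.
Developer 2 (pledges 60, payoff 37): dropping to 0 → total 70, payoff 0. No gain.
Developer 3 (pledges 0, payoff 97): pledging 40 → total 170, payoff 57. No gain.
Developer 4 (pledges 0, payoff 97): pledging 70 → total 200, payoff 27. No gain.

Yes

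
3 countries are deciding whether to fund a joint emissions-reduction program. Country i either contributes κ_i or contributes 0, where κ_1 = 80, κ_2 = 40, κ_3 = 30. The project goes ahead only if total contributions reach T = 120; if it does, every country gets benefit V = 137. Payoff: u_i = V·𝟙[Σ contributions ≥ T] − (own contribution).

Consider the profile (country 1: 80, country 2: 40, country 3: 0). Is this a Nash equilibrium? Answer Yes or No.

Total = 120 ≥ 120: provided.
Country 1 (pledges 80, payoff 57): dropping to 0 → total 40, payoff 0. No gain.
Country 2 (pledges 40, payoff 97): dropping to 0 → total 80, payoff 0. No gain.
Country 3 (pledges 0, payoff 137): pledging 30 → total 150, payoff 107. No gain.

Yes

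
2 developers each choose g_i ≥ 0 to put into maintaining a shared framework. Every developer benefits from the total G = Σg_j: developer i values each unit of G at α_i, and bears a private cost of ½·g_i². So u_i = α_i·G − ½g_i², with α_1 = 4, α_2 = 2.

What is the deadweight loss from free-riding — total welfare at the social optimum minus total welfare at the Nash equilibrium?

10

Developer i's FOC: ∂u_i/∂g_i = α_i − g_i = 0, so g_i* = α_i.
NE contributions = (4, 2); G = 6.
W^NE = (Σα)·G − ½Σα_i² = 6² − ½·20 = 26.
Planner sets g_i = Σα_j = 6 for every i, so G^SO = 2·6 = 12.
W^SO = (Σα)·G^SO − ½·2·(Σα)² = (2/2)·6² = 36.
Deadweight loss = W^SO − W^NE = 10.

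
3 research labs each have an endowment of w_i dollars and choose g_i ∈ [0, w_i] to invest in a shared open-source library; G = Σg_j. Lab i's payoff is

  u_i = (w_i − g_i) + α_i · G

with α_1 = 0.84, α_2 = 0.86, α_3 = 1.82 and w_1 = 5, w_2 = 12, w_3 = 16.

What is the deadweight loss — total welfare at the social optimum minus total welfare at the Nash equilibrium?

42.84

∂u_i/∂g_i = α_i − 1, so lab i contributes w_i if α_i > 1, else 0.
α_i > 1 for i ∈ {3}; NE contributions (0, 0, 16), G = 16.
W^NE = Σw_i − G^NE + (Σα_i)·G^NE = 33 + 2.52·16 = 73.32.
Planner: ∂(Σu_j)/∂g_i = Σα_j − 1 = 2.52 > 0, so everyone contributes w_i; G^SO = 33, W^SO = 33 + 2.52·33 = 116.16.
Deadweight loss = 42.84.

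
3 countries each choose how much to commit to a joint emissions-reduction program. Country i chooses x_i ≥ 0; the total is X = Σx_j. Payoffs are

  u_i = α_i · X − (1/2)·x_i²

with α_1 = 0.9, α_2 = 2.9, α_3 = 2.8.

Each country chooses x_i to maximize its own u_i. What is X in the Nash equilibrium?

6.6

Country i's FOC: ∂u_i/∂x_i = α_i − x_i = 0, so x_i* = α_i.
NE contributions = (0.9, 2.9, 2.8); X = 6.6.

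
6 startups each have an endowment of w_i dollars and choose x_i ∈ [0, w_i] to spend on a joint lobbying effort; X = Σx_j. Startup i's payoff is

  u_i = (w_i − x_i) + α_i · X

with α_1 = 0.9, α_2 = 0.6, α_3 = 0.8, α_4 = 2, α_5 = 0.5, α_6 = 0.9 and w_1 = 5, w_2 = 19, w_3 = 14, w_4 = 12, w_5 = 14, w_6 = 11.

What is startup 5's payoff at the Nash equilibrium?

∂u_i/∂x_i = α_i − 1, so startup i contributes w_i if α_i > 1, else 0.
α_i > 1 for i ∈ {4}; NE contributions (0, 0, 0, 12, 0, 0), X = 12.
u_5 = (14 − 0) + 0.5·12 = 20.

20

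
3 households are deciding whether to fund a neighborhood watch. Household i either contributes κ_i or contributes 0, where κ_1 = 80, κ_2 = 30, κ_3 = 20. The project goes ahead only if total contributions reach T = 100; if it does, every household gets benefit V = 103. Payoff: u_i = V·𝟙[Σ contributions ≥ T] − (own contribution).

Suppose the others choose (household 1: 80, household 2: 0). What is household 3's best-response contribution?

20

Others' total = 80. Contributing 20 brings total to 100 ≥ 100: gain V − κ_3 = 83.
Best response: 20.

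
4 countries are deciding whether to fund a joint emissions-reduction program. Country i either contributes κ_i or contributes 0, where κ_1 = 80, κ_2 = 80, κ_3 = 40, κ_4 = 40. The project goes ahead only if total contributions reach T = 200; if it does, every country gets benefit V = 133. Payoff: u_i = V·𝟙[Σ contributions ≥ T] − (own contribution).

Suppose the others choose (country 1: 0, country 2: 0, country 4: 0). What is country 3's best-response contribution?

Others' total = 0. Even contributing 40 gives 40 < 200: no benefit either way.
Best response: 0.

0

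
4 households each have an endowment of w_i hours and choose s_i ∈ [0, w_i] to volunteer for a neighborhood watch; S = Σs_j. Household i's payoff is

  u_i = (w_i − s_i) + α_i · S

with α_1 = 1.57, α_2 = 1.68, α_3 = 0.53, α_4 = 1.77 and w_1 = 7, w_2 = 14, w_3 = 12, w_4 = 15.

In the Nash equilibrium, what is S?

36

∂u_i/∂s_i = α_i − 1, so household i contributes w_i if α_i > 1, else 0.
α_i > 1 for i ∈ {1, 2, 4}; NE contributions (7, 14, 0, 15), S = 36.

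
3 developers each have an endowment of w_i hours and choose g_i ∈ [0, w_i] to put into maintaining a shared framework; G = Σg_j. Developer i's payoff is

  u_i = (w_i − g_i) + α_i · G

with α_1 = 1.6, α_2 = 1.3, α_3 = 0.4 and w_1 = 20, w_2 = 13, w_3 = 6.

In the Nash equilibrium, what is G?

∂u_i/∂g_i = α_i − 1, so developer i contributes w_i if α_i > 1, else 0.
α_i > 1 for i ∈ {1, 2}; NE contributions (20, 13, 0), G = 33.

33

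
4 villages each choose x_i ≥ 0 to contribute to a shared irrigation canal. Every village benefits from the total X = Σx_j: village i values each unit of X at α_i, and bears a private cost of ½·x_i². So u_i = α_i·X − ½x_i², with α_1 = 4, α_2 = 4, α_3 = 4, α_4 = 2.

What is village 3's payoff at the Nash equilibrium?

Village i's FOC: ∂u_i/∂x_i = α_i − x_i = 0, so x_i* = α_i.
NE contributions = (4, 4, 4, 2); X = 14.
u_3 = α_3·X − ½·(x_3)² = 4·14 − ½·4² = 48.

48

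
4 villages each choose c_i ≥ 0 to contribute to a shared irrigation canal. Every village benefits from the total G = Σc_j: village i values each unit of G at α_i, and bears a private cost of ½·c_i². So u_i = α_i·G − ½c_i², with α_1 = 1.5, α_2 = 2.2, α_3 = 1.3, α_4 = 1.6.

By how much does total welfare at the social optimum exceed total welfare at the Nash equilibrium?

Village i's FOC: ∂u_i/∂c_i = α_i − c_i = 0, so c_i* = α_i.
NE contributions = (1.5, 2.2, 1.3, 1.6); G = 6.6.
W^NE = (Σα)·G − ½Σα_i² = 6.6² − ½·11.34 = 37.89.
Planner sets c_i = Σα_j = 6.6 for every i, so G^SO = 4·6.6 = 26.4.
W^SO = (Σα)·G^SO − ½·4·(Σα)² = (4/2)·6.6² = 87.12.
Deadweight loss = W^SO − W^NE = 49.23.

49.23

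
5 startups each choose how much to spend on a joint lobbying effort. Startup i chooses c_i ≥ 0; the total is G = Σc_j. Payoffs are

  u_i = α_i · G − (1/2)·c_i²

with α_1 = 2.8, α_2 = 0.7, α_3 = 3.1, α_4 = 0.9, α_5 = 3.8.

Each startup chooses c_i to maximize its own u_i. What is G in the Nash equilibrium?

11.3

Startup i's FOC: ∂u_i/∂c_i = α_i − c_i = 0, so c_i* = α_i.
NE contributions = (2.8, 0.7, 3.1, 0.9, 3.8); G = 11.3.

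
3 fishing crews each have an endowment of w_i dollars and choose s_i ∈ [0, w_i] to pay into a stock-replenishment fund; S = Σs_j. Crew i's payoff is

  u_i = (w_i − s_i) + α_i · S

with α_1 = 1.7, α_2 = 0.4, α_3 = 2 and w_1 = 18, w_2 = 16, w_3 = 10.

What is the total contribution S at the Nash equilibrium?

∂u_i/∂s_i = α_i − 1, so crew i contributes w_i if α_i > 1, else 0.
α_i > 1 for i ∈ {1, 3}; NE contributions (18, 0, 10), S = 28.

28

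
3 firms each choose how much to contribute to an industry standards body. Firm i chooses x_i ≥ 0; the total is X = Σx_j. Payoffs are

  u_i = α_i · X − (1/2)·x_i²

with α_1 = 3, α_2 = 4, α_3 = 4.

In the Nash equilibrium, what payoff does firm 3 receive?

36

Firm i's FOC: ∂u_i/∂x_i = α_i − x_i = 0, so x_i* = α_i.
NE contributions = (3, 4, 4); X = 11.
u_3 = α_3·X − ½·(x_3)² = 4·11 − ½·4² = 36.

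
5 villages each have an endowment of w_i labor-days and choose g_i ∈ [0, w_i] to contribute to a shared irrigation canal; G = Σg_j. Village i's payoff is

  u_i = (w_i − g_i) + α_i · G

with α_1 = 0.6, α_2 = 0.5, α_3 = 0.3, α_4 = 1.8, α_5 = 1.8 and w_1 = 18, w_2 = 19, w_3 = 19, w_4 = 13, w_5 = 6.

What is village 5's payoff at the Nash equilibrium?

∂u_i/∂g_i = α_i − 1, so village i contributes w_i if α_i > 1, else 0.
α_i > 1 for i ∈ {4, 5}; NE contributions (0, 0, 0, 13, 6), G = 19.
u_5 = (6 − 6) + 1.8·19 = 34.2.

34.2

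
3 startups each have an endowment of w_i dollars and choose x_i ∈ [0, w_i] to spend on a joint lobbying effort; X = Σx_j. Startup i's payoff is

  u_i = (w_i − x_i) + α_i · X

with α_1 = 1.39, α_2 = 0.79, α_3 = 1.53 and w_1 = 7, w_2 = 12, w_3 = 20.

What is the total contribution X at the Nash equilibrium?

27

∂u_i/∂x_i = α_i − 1, so startup i contributes w_i if α_i > 1, else 0.
α_i > 1 for i ∈ {1, 3}; NE contributions (7, 0, 20), X = 27.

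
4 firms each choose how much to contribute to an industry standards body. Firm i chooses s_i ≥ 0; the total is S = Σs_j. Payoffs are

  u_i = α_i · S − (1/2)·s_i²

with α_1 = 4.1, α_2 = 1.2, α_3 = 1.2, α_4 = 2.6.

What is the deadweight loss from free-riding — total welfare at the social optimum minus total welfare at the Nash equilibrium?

Firm i's FOC: ∂u_i/∂s_i = α_i − s_i = 0, so s_i* = α_i.
NE contributions = (4.1, 1.2, 1.2, 2.6); S = 9.1.
W^NE = (Σα)·S − ½Σα_i² = 9.1² − ½·26.45 = 69.585.
Planner sets s_i = Σα_j = 9.1 for every i, so S^SO = 4·9.1 = 36.4.
W^SO = (Σα)·S^SO − ½·4·(Σα)² = (4/2)·9.1² = 165.62.
Deadweight loss = W^SO − W^NE = 96.035.

96.035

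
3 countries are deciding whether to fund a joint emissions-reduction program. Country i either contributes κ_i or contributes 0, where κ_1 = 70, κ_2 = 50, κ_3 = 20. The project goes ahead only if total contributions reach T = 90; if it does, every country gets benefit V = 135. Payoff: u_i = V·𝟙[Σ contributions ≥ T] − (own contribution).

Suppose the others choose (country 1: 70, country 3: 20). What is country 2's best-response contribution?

0

Others' total = 90 ≥ 90; contributing adds cost 50 for no extra benefit.
Best response: 0.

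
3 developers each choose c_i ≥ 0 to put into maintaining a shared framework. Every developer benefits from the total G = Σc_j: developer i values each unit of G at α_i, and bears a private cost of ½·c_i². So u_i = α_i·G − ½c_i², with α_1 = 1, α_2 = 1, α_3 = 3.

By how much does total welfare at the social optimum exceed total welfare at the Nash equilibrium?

Developer i's FOC: ∂u_i/∂c_i = α_i − c_i = 0, so c_i* = α_i.
NE contributions = (1, 1, 3); G = 5.
W^NE = (Σα)·G − ½Σα_i² = 5² − ½·11 = 19.5.
Planner sets c_i = Σα_j = 5 for every i, so G^SO = 3·5 = 15.
W^SO = (Σα)·G^SO − ½·3·(Σα)² = (3/2)·5² = 37.5.
Deadweight loss = W^SO − W^NE = 18.

18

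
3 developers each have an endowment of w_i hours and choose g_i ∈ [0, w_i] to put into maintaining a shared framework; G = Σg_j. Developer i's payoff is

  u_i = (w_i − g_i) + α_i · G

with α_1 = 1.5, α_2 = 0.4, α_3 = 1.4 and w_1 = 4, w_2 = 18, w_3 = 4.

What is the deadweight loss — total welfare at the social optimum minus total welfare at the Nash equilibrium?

∂u_i/∂g_i = α_i − 1, so developer i contributes w_i if α_i > 1, else 0.
α_i > 1 for i ∈ {1, 3}; NE contributions (4, 0, 4), G = 8.
W^NE = Σw_i − G^NE + (Σα_i)·G^NE = 26 + 2.3·8 = 44.4.
Planner: ∂(Σu_j)/∂g_i = Σα_j − 1 = 2.3 > 0, so everyone contributes w_i; G^SO = 26, W^SO = 26 + 2.3·26 = 85.8.
Deadweight loss = 41.4.

41.4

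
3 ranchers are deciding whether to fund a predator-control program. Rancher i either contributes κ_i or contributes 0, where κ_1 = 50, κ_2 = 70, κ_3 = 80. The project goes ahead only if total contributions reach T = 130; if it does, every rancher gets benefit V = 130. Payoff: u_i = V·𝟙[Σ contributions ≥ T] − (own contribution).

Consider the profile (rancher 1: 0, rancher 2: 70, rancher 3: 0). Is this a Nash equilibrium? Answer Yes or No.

Total = 70 < 130: not provided.
Rancher 1 (pledges 0, payoff 0): pledging 50 → total 120, payoff -50. No gain.
Rancher 2 (pledges 70, payoff -70): dropping to 0 → total 0, payoff 0. Profitable deviation.

No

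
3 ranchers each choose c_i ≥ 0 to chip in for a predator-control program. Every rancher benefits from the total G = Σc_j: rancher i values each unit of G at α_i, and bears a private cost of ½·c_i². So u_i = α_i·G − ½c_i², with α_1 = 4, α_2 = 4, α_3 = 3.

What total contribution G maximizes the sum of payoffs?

33

Planner FOC: ∂(Σu_j)/∂c_i = (Σα_j) − c_i = 0, so c_i^SO = Σα_j = 11 for every i; G^SO = 33.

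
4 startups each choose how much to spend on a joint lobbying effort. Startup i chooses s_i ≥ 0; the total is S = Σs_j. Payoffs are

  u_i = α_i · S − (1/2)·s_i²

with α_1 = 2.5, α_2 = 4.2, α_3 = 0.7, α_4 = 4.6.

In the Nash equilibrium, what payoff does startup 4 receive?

Startup i's FOC: ∂u_i/∂s_i = α_i − s_i = 0, so s_i* = α_i.
NE contributions = (2.5, 4.2, 0.7, 4.6); S = 12.
u_4 = α_4·S − ½·(s_4)² = 4.6·12 − ½·4.6² = 44.62.

44.62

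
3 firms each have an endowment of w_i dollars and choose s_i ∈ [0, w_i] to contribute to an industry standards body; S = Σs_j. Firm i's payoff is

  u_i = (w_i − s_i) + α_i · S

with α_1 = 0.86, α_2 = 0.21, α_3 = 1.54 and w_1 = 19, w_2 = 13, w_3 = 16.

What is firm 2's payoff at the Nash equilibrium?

16.36

∂u_i/∂s_i = α_i − 1, so firm i contributes w_i if α_i > 1, else 0.
α_i > 1 for i ∈ {3}; NE contributions (0, 0, 16), S = 16.
u_2 = (13 − 0) + 0.21·16 = 16.36.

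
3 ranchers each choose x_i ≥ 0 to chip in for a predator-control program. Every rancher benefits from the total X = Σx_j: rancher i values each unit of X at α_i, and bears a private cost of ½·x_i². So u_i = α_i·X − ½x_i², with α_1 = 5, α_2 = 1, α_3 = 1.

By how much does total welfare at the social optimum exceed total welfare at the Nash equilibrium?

38

Rancher i's FOC: ∂u_i/∂x_i = α_i − x_i = 0, so x_i* = α_i.
NE contributions = (5, 1, 1); X = 7.
W^NE = (Σα)·X − ½Σα_i² = 7² − ½·27 = 35.5.
Planner sets x_i = Σα_j = 7 for every i, so X^SO = 3·7 = 21.
W^SO = (Σα)·X^SO − ½·3·(Σα)² = (3/2)·7² = 73.5.
Deadweight loss = W^SO − W^NE = 38.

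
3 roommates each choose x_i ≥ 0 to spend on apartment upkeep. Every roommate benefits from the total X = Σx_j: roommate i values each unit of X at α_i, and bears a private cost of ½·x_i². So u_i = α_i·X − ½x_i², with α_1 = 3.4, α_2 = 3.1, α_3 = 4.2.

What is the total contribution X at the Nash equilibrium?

Roommate i's FOC: ∂u_i/∂x_i = α_i − x_i = 0, so x_i* = α_i.
NE contributions = (3.4, 3.1, 4.2); X = 10.7.

10.7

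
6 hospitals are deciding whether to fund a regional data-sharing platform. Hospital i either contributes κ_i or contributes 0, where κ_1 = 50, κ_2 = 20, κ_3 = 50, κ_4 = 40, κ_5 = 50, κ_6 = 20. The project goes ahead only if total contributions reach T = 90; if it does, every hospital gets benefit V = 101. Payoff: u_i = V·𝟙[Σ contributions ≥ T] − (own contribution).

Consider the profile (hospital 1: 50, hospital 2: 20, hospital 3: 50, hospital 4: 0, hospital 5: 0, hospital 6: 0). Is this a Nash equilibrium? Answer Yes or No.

Total = 120 ≥ 90: provided.
Hospital 1 (pledges 50, payoff 51): dropping to 0 → total 70, payoff 0. No gain.
Hospital 2 (pledges 20, payoff 81): dropping to 0 → total 100, payoff 101. Profitable deviation.

No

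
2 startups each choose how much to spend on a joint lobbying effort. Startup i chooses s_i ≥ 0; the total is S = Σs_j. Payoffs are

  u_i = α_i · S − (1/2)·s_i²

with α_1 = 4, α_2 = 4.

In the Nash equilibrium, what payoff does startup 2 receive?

24

Startup i's FOC: ∂u_i/∂s_i = α_i − s_i = 0, so s_i* = α_i.
NE contributions = (4, 4); S = 8.
u_2 = α_2·S − ½·(s_2)² = 4·8 − ½·4² = 24.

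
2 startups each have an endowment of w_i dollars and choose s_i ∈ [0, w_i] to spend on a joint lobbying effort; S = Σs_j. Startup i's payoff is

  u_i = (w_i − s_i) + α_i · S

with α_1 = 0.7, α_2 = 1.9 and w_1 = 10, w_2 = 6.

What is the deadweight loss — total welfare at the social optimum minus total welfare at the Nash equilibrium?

∂u_i/∂s_i = α_i − 1, so startup i contributes w_i if α_i > 1, else 0.
α_i > 1 for i ∈ {2}; NE contributions (0, 6), S = 6.
W^NE = Σw_i − S^NE + (Σα_i)·S^NE = 16 + 1.6·6 = 25.6.
Planner: ∂(Σu_j)/∂s_i = Σα_j − 1 = 1.6 > 0, so everyone contributes w_i; S^SO = 16, W^SO = 16 + 1.6·16 = 41.6.
Deadweight loss = 16.

16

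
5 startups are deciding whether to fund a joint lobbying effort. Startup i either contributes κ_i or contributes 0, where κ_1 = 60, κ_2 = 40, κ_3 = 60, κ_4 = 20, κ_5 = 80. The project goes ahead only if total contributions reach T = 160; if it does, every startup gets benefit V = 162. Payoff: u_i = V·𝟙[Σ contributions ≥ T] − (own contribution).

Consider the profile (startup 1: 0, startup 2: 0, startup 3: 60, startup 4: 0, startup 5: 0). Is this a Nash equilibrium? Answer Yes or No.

Total = 60 < 160: not provided.
Startup 1 (pledges 0, payoff 0): pledging 60 → total 120, payoff -60. No gain.
Startup 2 (pledges 0, payoff 0): pledging 40 → total 100, payoff -40. No gain.
Startup 3 (pledges 60, payoff -60): dropping to 0 → total 0, payoff 0. Profitable deviation.

No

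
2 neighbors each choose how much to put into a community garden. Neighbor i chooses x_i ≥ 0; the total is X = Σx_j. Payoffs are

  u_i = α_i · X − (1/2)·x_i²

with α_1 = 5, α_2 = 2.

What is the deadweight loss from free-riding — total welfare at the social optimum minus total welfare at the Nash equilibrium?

14.5

Neighbor i's FOC: ∂u_i/∂x_i = α_i − x_i = 0, so x_i* = α_i.
NE contributions = (5, 2); X = 7.
W^NE = (Σα)·X − ½Σα_i² = 7² − ½·29 = 34.5.
Planner sets x_i = Σα_j = 7 for every i, so X^SO = 2·7 = 14.
W^SO = (Σα)·X^SO − ½·2·(Σα)² = (2/2)·7² = 49.
Deadweight loss = W^SO − W^NE = 14.5.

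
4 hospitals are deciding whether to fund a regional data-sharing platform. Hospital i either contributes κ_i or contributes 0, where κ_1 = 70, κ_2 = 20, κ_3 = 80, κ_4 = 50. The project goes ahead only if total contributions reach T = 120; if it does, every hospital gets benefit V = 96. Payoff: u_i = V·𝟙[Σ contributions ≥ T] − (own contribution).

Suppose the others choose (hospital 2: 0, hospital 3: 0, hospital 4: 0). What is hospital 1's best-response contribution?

0

Others' total = 0. Even contributing 70 gives 70 < 120: no benefit either way.
Best response: 0.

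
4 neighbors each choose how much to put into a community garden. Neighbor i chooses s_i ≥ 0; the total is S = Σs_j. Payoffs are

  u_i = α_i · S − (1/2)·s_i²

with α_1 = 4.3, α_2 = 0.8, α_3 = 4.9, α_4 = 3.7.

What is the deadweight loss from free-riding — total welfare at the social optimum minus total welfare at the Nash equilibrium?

Neighbor i's FOC: ∂u_i/∂s_i = α_i − s_i = 0, so s_i* = α_i.
NE contributions = (4.3, 0.8, 4.9, 3.7); S = 13.7.
W^NE = (Σα)·S − ½Σα_i² = 13.7² − ½·56.83 = 159.275.
Planner sets s_i = Σα_j = 13.7 for every i, so S^SO = 4·13.7 = 54.8.
W^SO = (Σα)·S^SO − ½·4·(Σα)² = (4/2)·13.7² = 375.38.
Deadweight loss = W^SO − W^NE = 216.105.

216.105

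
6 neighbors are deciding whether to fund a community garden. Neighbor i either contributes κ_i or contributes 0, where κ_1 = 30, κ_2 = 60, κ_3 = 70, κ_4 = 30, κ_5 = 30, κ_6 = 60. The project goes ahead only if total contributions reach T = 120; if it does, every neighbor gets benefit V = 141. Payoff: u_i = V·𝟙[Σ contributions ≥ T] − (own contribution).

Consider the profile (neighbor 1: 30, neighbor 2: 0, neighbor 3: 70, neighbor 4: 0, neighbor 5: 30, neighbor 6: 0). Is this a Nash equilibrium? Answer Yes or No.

Yes

Total = 130 ≥ 120: provided.
Neighbor 1 (pledges 30, payoff 111): dropping to 0 → total 100, payoff 0. No gain.
Neighbor 2 (pledges 0, payoff 141): pledging 60 → total 190, payoff 81. No gain.
Neighbor 3 (pledges 70, payoff 71): dropping to 0 → total 60, payoff 0. No gain.
Neighbor 4 (pledges 0, payoff 141): pledging 30 → total 160, payoff 111. No gain.
Neighbor 5 (pledges 30, payoff 111): dropping to 0 → total 100, payoff 0. No gain.
Neighbor 6 (pledges 0, payoff 141): pledging 60 → total 190, payoff 81. No gain.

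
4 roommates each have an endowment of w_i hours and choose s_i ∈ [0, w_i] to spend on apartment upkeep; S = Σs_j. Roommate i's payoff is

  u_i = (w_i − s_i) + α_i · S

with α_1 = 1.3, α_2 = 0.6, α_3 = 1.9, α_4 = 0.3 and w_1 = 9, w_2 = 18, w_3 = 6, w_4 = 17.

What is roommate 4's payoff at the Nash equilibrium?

21.5

∂u_i/∂s_i = α_i − 1, so roommate i contributes w_i if α_i > 1, else 0.
α_i > 1 for i ∈ {1, 3}; NE contributions (9, 0, 6, 0), S = 15.
u_4 = (17 − 0) + 0.3·15 = 21.5.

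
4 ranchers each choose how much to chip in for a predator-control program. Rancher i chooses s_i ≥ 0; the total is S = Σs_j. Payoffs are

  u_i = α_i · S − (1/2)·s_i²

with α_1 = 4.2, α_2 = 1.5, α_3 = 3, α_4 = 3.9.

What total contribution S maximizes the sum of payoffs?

50.4

Planner FOC: ∂(Σu_j)/∂s_i = (Σα_j) − s_i = 0, so s_i^SO = Σα_j = 12.6 for every i; S^SO = 50.4.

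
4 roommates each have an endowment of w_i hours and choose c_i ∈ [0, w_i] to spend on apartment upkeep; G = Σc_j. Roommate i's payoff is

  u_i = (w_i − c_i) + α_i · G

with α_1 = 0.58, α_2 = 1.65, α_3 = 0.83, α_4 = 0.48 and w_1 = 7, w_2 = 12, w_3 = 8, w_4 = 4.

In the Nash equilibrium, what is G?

12

∂u_i/∂c_i = α_i − 1, so roommate i contributes w_i if α_i > 1, else 0.
α_i > 1 for i ∈ {2}; NE contributions (0, 12, 0, 0), G = 12.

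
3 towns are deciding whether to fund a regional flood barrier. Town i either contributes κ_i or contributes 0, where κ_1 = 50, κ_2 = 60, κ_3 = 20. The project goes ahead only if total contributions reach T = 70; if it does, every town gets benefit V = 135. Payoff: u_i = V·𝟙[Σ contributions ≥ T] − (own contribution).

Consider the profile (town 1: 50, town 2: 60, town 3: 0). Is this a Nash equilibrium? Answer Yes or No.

Total = 110 ≥ 70: provided.
Town 1 (pledges 50, payoff 85): dropping to 0 → total 60, payoff 0. No gain.
Town 2 (pledges 60, payoff 75): dropping to 0 → total 50, payoff 0. No gain.
Town 3 (pledges 0, payoff 135): pledging 20 → total 130, payoff 115. No gain.

Yes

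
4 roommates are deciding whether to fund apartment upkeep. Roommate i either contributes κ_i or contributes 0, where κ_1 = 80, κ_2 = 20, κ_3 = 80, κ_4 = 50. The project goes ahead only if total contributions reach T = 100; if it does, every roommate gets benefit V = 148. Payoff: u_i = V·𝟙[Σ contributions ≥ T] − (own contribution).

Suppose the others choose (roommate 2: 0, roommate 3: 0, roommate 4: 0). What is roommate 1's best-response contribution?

Others' total = 0. Even contributing 80 gives 80 < 100: no benefit either way.
Best response: 0.

0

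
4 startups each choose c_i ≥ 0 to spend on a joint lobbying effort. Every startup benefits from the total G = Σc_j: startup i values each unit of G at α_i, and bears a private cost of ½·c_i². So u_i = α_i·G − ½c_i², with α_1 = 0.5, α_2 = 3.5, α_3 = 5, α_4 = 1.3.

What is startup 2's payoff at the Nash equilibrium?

Startup i's FOC: ∂u_i/∂c_i = α_i − c_i = 0, so c_i* = α_i.
NE contributions = (0.5, 3.5, 5, 1.3); G = 10.3.
u_2 = α_2·G − ½·(c_2)² = 3.5·10.3 − ½·3.5² = 29.925.

29.925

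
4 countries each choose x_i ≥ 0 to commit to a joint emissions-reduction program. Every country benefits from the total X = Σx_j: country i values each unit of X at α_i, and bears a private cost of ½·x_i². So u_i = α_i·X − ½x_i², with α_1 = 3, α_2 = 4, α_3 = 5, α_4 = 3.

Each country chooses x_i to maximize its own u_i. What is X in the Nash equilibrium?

Country i's FOC: ∂u_i/∂x_i = α_i − x_i = 0, so x_i* = α_i.
NE contributions = (3, 4, 5, 3); X = 15.

15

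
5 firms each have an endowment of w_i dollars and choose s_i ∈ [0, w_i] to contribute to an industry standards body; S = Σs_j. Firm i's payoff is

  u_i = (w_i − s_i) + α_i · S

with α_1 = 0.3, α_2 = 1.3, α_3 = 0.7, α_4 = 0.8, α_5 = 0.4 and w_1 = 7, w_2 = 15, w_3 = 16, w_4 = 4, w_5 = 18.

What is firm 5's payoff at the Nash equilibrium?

∂u_i/∂s_i = α_i − 1, so firm i contributes w_i if α_i > 1, else 0.
α_i > 1 for i ∈ {2}; NE contributions (0, 15, 0, 0, 0), S = 15.
u_5 = (18 − 0) + 0.4·15 = 24.

24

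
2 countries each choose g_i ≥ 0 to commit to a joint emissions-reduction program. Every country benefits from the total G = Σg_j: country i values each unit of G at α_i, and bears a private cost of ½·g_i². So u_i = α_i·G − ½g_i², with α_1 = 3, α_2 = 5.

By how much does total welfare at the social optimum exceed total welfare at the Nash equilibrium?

Country i's FOC: ∂u_i/∂g_i = α_i − g_i = 0, so g_i* = α_i.
NE contributions = (3, 5); G = 8.
W^NE = (Σα)·G − ½Σα_i² = 8² − ½·34 = 47.
Planner sets g_i = Σα_j = 8 for every i, so G^SO = 2·8 = 16.
W^SO = (Σα)·G^SO − ½·2·(Σα)² = (2/2)·8² = 64.
Deadweight loss = W^SO − W^NE = 17.

17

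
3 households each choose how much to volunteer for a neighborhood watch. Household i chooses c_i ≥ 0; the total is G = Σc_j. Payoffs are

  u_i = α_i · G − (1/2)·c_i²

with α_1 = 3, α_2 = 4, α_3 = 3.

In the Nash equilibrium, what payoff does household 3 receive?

Household i's FOC: ∂u_i/∂c_i = α_i − c_i = 0, so c_i* = α_i.
NE contributions = (3, 4, 3); G = 10.
u_3 = α_3·G − ½·(c_3)² = 3·10 − ½·3² = 25.5.

25.5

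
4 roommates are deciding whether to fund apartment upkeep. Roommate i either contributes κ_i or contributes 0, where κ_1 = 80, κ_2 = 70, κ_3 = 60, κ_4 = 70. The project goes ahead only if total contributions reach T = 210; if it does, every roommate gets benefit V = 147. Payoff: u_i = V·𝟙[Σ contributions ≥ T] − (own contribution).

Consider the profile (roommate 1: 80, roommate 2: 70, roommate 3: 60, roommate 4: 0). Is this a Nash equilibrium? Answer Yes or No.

Yes

Total = 210 ≥ 210: provided.
Roommate 1 (pledges 80, payoff 67): dropping to 0 → total 130, payoff 0. No gain.
Roommate 2 (pledges 70, payoff 77): dropping to 0 → total 140, payoff 0. No gain.
Roommate 3 (pledges 60, payoff 87): dropping to 0 → total 150, payoff 0. No gain.
Roommate 4 (pledges 0, payoff 147): pledging 70 → total 280, payoff 77. No gain.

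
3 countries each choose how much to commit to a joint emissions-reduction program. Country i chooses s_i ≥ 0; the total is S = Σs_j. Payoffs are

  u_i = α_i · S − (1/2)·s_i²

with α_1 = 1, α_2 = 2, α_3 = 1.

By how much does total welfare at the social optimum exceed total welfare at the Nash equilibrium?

Country i's FOC: ∂u_i/∂s_i = α_i − s_i = 0, so s_i* = α_i.
NE contributions = (1, 2, 1); S = 4.
W^NE = (Σα)·S − ½Σα_i² = 4² − ½·6 = 13.
Planner sets s_i = Σα_j = 4 for every i, so S^SO = 3·4 = 12.
W^SO = (Σα)·S^SO − ½·3·(Σα)² = (3/2)·4² = 24.
Deadweight loss = W^SO − W^NE = 11.

11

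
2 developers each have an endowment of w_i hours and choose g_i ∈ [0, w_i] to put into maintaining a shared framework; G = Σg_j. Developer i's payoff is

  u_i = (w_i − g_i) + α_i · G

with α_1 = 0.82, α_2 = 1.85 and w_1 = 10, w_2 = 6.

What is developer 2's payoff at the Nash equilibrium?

∂u_i/∂g_i = α_i − 1, so developer i contributes w_i if α_i > 1, else 0.
α_i > 1 for i ∈ {2}; NE contributions (0, 6), G = 6.
u_2 = (6 − 6) + 1.85·6 = 11.1.

11.1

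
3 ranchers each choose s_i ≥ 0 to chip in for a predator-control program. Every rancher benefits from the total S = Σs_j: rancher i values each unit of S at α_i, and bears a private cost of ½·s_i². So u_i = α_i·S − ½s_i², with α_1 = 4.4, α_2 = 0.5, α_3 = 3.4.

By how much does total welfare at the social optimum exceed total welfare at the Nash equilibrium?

Rancher i's FOC: ∂u_i/∂s_i = α_i − s_i = 0, so s_i* = α_i.
NE contributions = (4.4, 0.5, 3.4); S = 8.3.
W^NE = (Σα)·S − ½Σα_i² = 8.3² − ½·31.17 = 53.305.
Planner sets s_i = Σα_j = 8.3 for every i, so S^SO = 3·8.3 = 24.9.
W^SO = (Σα)·S^SO − ½·3·(Σα)² = (3/2)·8.3² = 103.335.
Deadweight loss = W^SO − W^NE = 50.03.

50.03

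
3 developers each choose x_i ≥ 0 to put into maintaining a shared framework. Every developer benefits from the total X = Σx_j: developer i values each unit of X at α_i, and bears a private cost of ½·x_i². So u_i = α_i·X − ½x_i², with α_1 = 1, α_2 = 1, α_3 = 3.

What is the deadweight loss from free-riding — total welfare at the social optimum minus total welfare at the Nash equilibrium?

Developer i's FOC: ∂u_i/∂x_i = α_i − x_i = 0, so x_i* = α_i.
NE contributions = (1, 1, 3); X = 5.
W^NE = (Σα)·X − ½Σα_i² = 5² − ½·11 = 19.5.
Planner sets x_i = Σα_j = 5 for every i, so X^SO = 3·5 = 15.
W^SO = (Σα)·X^SO − ½·3·(Σα)² = (3/2)·5² = 37.5.
Deadweight loss = W^SO − W^NE = 18.

18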